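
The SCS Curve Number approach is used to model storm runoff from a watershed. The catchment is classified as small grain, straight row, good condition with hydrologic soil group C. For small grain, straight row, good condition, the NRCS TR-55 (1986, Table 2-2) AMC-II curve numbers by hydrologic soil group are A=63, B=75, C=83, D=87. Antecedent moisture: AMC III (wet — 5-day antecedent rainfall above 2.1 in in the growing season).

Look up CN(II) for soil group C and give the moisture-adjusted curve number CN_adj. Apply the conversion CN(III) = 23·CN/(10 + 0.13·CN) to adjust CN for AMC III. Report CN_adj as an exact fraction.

NRCS table: small grain, straight row, good condition, soil group C → CN(II) = 83
Adjust CN=83 to AMC III: 23·83/(10 + 0.13·83) → 1909 ÷ (2079/100) = 190900/2079 ≈ 91.823

CN_adj = 190900/2079 ≈ 91.823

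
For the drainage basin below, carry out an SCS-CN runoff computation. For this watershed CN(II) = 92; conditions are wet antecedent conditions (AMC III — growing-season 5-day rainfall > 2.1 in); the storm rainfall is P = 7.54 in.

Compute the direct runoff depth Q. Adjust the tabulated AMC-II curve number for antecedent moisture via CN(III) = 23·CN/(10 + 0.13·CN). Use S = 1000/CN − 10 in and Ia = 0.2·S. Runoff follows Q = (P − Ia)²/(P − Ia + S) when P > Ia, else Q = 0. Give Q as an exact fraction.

Q = 38979789489/5486602850 in ≈ 7.105 in

CN(III) from CN(II)=92: (23·92)/(10 + 0.13·92) = 52900/549 ≈ 96.357
Retention S: 1000/CN − 10 with CN=96.357 → S = 200/529 ≈ 0.378 in
Ia = 0.2S: 0.2·0.378 = 0.076 in (exactly 40/529)
Excess rainfall: 7.540 − 0.076 = 7.464 in; P > Ia so Q > 0
Q: (197433/26450)² ÷ (207433/26450) = 38979789489/5486602850 in (≈ 7.105 in)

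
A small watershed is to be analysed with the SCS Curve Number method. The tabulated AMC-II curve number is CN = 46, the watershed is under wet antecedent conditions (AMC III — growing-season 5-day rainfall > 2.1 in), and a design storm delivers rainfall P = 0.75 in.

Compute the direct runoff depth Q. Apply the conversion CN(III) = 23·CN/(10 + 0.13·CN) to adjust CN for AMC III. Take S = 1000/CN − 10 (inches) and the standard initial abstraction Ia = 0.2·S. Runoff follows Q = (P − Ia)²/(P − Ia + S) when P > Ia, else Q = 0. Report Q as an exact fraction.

Q = 0 in ≈ 0.000 in

CN(III) from CN(II)=46: (23·46)/(10 + 0.13·46) = 52900/799 ≈ 66.208
Max retention: S = 1000/(52900/799) − 10 = 2700/529 in (≈ 5.104 in)
Initial abstraction Ia = S/5 = (2700/529)/5 = 540/529 ≈ 1.021 in
P = 0.750 ≤ Ia = 1.021 in: entire storm abstracted, Q = 0.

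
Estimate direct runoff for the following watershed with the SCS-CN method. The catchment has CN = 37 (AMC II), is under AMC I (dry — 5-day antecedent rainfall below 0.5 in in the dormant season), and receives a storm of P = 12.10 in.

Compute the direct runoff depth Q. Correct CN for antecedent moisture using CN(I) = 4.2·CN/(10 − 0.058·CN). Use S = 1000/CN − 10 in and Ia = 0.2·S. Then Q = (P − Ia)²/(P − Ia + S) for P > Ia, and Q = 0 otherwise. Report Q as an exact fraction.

Q = 2181529/6096490 in ≈ 0.358 in

Dry (AMC I): CN(I) = 4.2·37/(10 − 0.058·37) = (777/5)/(3927/500) = 3700/187 ≈ 19.786
Retention S: 1000/CN − 10 with CN=19.786 → S = 1500/37 ≈ 40.541 in
Ia = 0.2S: 0.2·40.541 = 8.108 in (exactly 300/37)
Since P=12.100 > Ia=8.108: effective rainfall P−Ia = 1477/370 in
Q: (1477/370)² ÷ (16477/370) = 2181529/6096490 in (≈ 0.358 in)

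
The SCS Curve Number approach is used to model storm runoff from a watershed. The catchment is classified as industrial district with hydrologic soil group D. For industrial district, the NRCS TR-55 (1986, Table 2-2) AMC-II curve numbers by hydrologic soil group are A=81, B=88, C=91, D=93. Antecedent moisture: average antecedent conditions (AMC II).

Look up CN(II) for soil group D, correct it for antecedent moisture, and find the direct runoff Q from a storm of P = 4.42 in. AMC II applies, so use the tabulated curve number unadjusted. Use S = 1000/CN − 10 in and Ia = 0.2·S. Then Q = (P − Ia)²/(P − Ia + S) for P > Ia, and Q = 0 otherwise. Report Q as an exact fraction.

Q = 394141609/108591450 in ≈ 3.630 in

NRCS table: industrial district, soil group D → CN(II) = 93
AMC II — tabulated CN = 93 applies directly.
S = 1000/93 − 10 = 70/93 in ≈ 0.753 in
Ia = 0.2·(70/93) = 14/93 in ≈ 0.151 in
P − Ia = 4.420 − 0.151 = 19853/4650 ≈ 4.269 in (> 0, runoff occurs)
Runoff Q = (P−Ia)²/(P−Ia+S) = (4.269)²/(4.269+0.753) = 394141609/108591450 ≈ 3.630 in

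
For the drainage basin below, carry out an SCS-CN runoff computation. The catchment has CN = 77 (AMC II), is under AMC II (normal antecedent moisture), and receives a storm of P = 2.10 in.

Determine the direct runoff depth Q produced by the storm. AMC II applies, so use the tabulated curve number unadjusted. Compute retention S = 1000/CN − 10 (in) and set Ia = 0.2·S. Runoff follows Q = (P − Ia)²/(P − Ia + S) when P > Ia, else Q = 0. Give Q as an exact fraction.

Average conditions: CN = 77 (no AMC adjustment).
Retention S: 1000/CN − 10 with CN=77.000 → S = 230/77 ≈ 2.987 in
Ia = 0.2·(230/77) = 46/77 in ≈ 0.597 in
Since P=2.100 > Ia=0.597: effective rainfall P−Ia = 1157/770 in
Q = (1157/770)²/((1157/770) + 230/77) = (1338649/592900)/(3457/770) = 1338649/2661890 in ≈ 0.503 in

Q = 1338649/2661890 in ≈ 0.503 in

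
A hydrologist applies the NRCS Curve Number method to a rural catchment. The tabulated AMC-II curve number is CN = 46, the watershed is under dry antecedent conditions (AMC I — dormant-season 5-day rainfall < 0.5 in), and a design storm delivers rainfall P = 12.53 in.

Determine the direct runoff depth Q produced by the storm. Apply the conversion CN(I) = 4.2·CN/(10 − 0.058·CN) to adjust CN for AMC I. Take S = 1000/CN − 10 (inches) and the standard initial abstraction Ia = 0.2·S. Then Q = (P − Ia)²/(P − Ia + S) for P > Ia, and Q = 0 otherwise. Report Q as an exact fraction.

CN(I) from CN(II)=46: (4.2·46)/(10 − 0.058·46) = 16100/611 ≈ 26.350
Retention S: 1000/CN − 10 with CN=26.350 → S = 4500/161 ≈ 27.950 in
Ia = 0.2S: 0.2·27.950 = 5.590 in (exactly 900/161)
Since P=12.530 > Ia=5.590: effective rainfall P−Ia = 111733/16100 in
Runoff Q = (P−Ia)²/(P−Ia+S) = (6.940)²/(6.940+27.950) = 12484263289/9043901300 ≈ 1.380 in

Q = 12484263289/9043901300 in ≈ 1.380 in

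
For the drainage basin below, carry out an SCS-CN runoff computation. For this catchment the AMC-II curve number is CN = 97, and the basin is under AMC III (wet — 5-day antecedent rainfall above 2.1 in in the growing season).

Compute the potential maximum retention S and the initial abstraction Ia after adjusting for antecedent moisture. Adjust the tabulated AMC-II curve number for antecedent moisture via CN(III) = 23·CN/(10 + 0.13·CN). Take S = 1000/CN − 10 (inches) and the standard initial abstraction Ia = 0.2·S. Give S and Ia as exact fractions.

S = 300/2231 in ≈ 0.134 in; Ia = 60/2231 in ≈ 0.027 in

CN(III) from CN(II)=97: (23·97)/(10 + 0.13·97) = 223100/2261 ≈ 98.673
S = 1000/(223100/2261) − 10 = 300/2231 in ≈ 0.134 in
Ia = 0.2S: 0.2·0.134 = 0.027 in (exactly 60/2231)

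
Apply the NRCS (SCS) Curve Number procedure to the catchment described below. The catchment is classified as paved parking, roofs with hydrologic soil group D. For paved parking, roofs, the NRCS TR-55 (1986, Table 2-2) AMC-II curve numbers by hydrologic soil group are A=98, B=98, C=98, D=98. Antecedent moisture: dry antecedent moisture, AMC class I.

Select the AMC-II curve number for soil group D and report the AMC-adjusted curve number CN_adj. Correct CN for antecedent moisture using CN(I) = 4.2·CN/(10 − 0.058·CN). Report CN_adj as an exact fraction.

CN_adj = 102900/1079 ≈ 95.366

NRCS table: paved parking, roofs, soil group D → CN(II) = 98
Dry (AMC I): CN(I) = 4.2·98/(10 − 0.058·98) = (2058/5)/(1079/250) = 102900/1079 ≈ 95.366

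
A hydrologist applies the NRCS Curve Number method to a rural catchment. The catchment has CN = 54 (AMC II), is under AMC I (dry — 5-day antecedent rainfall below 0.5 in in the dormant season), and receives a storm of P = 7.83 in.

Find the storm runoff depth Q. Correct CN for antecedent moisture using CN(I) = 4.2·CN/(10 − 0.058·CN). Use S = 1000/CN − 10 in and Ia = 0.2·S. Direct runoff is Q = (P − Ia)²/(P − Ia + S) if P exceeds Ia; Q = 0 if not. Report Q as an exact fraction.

CN(I) from CN(II)=54: (4.2·54)/(10 − 0.058·54) = 56700/1717 ≈ 33.023
Retention S: 1000/CN − 10 with CN=33.023 → S = 11500/567 ≈ 20.282 in
Ia = 0.2·(11500/567) = 2300/567 in ≈ 4.056 in
Since P=7.830 > Ia=4.056: effective rainfall P−Ia = 213961/56700 in
Q = (213961/56700)²/((213961/56700) + 11500/567) = (45779309521/3214890000)/(1363961/56700) = 45779309521/77336588700 in ≈ 0.592 in

Q = 45779309521/77336588700 in ≈ 0.592 in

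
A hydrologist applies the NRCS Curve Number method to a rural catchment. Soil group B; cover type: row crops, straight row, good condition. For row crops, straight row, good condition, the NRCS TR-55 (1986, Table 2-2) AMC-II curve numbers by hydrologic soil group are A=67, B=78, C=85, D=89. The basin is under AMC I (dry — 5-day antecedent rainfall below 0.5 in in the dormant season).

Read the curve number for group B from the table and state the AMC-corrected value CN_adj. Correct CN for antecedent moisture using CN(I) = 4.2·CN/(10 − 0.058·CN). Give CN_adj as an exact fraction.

NRCS table: row crops, straight row, good condition, soil group B → CN(II) = 78
CN(I) from CN(II)=78: (4.2·78)/(10 − 0.058·78) = 81900/1369 ≈ 59.825

CN_adj = 81900/1369 ≈ 59.825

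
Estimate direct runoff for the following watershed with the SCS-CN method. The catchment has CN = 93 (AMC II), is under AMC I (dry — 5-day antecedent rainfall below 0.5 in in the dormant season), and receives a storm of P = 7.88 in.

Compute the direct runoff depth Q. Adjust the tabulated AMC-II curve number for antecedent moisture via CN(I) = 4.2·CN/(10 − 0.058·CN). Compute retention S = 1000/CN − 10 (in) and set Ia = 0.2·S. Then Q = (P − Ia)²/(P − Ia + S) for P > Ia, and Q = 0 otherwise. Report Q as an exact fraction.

Q = 2752366369/453116925 in ≈ 6.074 in

Adjust CN=93 to AMC I: 4.2·93/(10 − 0.058·93) → (1953/5) ÷ (2303/500) = 27900/329 ≈ 84.802
Retention S: 1000/CN − 10 with CN=84.802 → S = 500/279 ≈ 1.792 in
Initial abstraction Ia = S/5 = (500/279)/5 = 100/279 ≈ 0.358 in
Since P=7.880 > Ia=0.358: effective rainfall P−Ia = 52463/6975 in
Runoff Q = (P−Ia)²/(P−Ia+S) = (7.522)²/(7.522+1.792) = 2752366369/453116925 ≈ 6.074 in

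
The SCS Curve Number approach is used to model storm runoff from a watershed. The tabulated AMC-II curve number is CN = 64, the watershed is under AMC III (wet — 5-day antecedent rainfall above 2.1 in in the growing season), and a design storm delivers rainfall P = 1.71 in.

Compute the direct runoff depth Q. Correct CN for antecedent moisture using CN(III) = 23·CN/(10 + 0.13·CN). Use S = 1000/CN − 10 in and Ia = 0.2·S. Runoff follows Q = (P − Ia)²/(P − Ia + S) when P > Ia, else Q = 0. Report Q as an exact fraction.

Q = 219024/538775 in ≈ 0.407 in

CN(III) from CN(II)=64: (23·64)/(10 + 0.13·64) = 18400/229 ≈ 80.349
Retention S: 1000/CN − 10 with CN=80.349 → S = 225/92 ≈ 2.446 in
Initial abstraction Ia = S/5 = (225/92)/5 = 45/92 ≈ 0.489 in
P − Ia = 1.710 − 0.489 = 702/575 ≈ 1.221 in (> 0, runoff occurs)
Q = (702/575)²/((702/575) + 225/92) = (492804/330625)/(8433/2300) = 219024/538775 in ≈ 0.407 in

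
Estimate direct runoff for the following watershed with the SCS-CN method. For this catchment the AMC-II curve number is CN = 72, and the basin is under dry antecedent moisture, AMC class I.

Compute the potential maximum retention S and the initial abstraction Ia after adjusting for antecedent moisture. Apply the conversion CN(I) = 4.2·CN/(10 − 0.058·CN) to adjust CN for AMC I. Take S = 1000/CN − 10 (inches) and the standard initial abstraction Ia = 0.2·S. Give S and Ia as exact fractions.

Adjust CN=72 to AMC I: 4.2·72/(10 − 0.058·72) → (1512/5) ÷ (728/125) = 675/13 ≈ 51.923
Retention S: 1000/CN − 10 with CN=51.923 → S = 250/27 ≈ 9.259 in
Initial abstraction Ia = S/5 = (250/27)/5 = 50/27 ≈ 1.852 in

S = 250/27 in ≈ 9.259 in; Ia = 50/27 in ≈ 1.852 in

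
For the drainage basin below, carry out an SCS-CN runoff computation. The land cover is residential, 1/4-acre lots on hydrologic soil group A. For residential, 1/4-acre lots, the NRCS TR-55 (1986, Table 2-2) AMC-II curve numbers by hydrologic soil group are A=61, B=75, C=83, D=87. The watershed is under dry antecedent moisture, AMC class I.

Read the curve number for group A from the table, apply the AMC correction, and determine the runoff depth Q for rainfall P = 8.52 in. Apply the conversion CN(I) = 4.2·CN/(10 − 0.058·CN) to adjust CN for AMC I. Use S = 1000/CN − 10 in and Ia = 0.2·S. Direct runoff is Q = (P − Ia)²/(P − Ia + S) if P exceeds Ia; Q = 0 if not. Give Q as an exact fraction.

NRCS table: residential, 1/4-acre lots, soil group A → CN(II) = 61
Dry (AMC I): CN(I) = 4.2·61/(10 − 0.058·61) = (1281/5)/(3231/500) = 42700/1077 ≈ 39.647
Max retention: S = 1000/(42700/1077) − 10 = 6500/427 in (≈ 15.222 in)
Initial abstraction Ia = S/5 = (6500/427)/5 = 1300/427 ≈ 3.044 in
P − Ia = 8.520 − 3.044 = 58451/10675 ≈ 5.476 in (> 0, runoff occurs)
Runoff Q = (P−Ia)²/(P−Ia+S) = (5.476)²/(5.476+15.222) = 3416519401/2358651925 ≈ 1.449 in

Q = 3416519401/2358651925 in ≈ 1.449 in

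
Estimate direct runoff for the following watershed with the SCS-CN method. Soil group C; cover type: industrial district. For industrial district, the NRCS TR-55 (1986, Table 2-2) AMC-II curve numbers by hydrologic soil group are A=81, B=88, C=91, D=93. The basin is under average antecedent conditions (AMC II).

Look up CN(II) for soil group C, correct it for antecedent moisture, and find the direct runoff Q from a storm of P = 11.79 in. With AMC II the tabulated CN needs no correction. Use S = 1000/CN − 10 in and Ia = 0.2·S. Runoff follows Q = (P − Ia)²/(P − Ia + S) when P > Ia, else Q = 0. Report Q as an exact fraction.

Q = 1236436569/115761100 in ≈ 10.681 in

NRCS table: industrial district, soil group C → CN(II) = 91
Average conditions: CN = 91 (no AMC adjustment).
Retention S: 1000/CN − 10 with CN=91.000 → S = 90/91 ≈ 0.989 in
Ia = 0.2S: 0.2·0.989 = 0.198 in (exactly 18/91)
P − Ia = 11.790 − 0.198 = 105489/9100 ≈ 11.592 in (> 0, runoff occurs)
Q = (105489/9100)²/((105489/9100) + 90/91) = (11127929121/82810000)/(114489/9100) = 1236436569/115761100 in ≈ 10.681 in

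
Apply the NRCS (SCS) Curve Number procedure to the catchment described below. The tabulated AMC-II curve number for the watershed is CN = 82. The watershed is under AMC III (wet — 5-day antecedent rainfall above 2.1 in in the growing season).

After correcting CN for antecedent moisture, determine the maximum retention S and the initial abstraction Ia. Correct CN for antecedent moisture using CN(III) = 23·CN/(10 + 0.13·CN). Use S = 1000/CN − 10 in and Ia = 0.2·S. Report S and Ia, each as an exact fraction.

Wet (AMC III): CN(III) = 23·82/(10 + 0.13·82) = 1886/(1033/50) = 94300/1033 ≈ 91.288
Retention S: 1000/CN − 10 with CN=91.288 → S = 900/943 ≈ 0.954 in
Ia = 0.2S: 0.2·0.954 = 0.191 in (exactly 180/943)

S = 900/943 in ≈ 0.954 in; Ia = 180/943 in ≈ 0.191 in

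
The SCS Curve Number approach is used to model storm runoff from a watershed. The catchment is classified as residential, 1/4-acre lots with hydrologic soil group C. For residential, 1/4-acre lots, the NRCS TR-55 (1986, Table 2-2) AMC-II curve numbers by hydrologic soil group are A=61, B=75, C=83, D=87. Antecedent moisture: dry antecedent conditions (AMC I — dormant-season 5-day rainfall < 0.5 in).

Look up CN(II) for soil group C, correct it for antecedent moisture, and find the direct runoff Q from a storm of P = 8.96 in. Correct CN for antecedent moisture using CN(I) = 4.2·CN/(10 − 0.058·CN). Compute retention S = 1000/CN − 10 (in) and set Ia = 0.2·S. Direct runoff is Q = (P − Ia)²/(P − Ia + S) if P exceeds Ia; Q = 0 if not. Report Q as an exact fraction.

NRCS table: residential, 1/4-acre lots, soil group C → CN(II) = 83
Dry (AMC I): CN(I) = 4.2·83/(10 − 0.058·83) = (1743/5)/(2593/500) = 174300/2593 ≈ 67.219
Retention S: 1000/CN − 10 with CN=67.219 → S = 8500/1743 ≈ 4.877 in
Ia = 0.2·(8500/1743) = 1700/1743 in ≈ 0.975 in
P − Ia = 8.960 − 0.975 = 347932/43575 ≈ 7.985 in (> 0, runoff occurs)
Q: (347932/43575)² ÷ (560432/43575) = 7566042289/1526301525 in (≈ 4.957 in)

Q = 7566042289/1526301525 in ≈ 4.957 in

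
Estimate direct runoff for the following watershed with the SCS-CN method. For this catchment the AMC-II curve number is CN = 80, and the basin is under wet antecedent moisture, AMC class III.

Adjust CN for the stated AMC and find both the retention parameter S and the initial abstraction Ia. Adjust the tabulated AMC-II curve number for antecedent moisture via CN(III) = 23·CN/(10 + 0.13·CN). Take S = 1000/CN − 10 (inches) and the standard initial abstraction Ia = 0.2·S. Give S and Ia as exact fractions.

Adjust CN=80 to AMC III: 23·80/(10 + 0.13·80) → 1840 ÷ (102/5) = 4600/51 ≈ 90.196
Retention S: 1000/CN − 10 with CN=90.196 → S = 25/23 ≈ 1.087 in
Ia = 0.2S: 0.2·1.087 = 0.217 in (exactly 5/23)

S = 25/23 in ≈ 1.087 in; Ia = 5/23 in ≈ 0.217 in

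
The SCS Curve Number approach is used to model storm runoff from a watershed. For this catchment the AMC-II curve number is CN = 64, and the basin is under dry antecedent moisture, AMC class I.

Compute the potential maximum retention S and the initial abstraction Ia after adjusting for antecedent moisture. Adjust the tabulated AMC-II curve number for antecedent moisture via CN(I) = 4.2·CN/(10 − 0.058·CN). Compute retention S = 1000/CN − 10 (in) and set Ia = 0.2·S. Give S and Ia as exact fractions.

Dry (AMC I): CN(I) = 4.2·64/(10 − 0.058·64) = (1344/5)/(786/125) = 5600/131 ≈ 42.748
Retention S: 1000/CN − 10 with CN=42.748 → S = 375/28 ≈ 13.393 in
Ia = 0.2S: 0.2·13.393 = 2.679 in (exactly 75/28)

S = 375/28 in ≈ 13.393 in; Ia = 75/28 in ≈ 2.679 in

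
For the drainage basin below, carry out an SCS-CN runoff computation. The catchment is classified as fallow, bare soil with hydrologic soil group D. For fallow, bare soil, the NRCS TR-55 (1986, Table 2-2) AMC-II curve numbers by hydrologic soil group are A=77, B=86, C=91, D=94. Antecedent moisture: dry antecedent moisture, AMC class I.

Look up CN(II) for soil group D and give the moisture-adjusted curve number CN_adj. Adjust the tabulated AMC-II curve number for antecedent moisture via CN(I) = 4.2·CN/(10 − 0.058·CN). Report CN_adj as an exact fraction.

NRCS table: fallow, bare soil, soil group D → CN(II) = 94
CN(I) from CN(II)=94: (4.2·94)/(10 − 0.058·94) = 32900/379 ≈ 86.807

CN_adj = 32900/379 ≈ 86.807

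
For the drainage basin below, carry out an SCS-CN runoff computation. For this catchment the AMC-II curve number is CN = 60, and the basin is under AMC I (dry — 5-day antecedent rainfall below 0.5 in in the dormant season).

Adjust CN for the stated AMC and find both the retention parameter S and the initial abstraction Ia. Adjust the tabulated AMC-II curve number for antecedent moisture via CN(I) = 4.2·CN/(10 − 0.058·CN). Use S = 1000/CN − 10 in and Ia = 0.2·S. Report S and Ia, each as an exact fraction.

S = 1000/63 in ≈ 15.873 in; Ia = 200/63 in ≈ 3.175 in

Dry (AMC I): CN(I) = 4.2·60/(10 − 0.058·60) = 252/(163/25) = 6300/163 ≈ 38.650
Max retention: S = 1000/(6300/163) − 10 = 1000/63 in (≈ 15.873 in)
Ia = 0.2S: 0.2·15.873 = 3.175 in (exactly 200/63)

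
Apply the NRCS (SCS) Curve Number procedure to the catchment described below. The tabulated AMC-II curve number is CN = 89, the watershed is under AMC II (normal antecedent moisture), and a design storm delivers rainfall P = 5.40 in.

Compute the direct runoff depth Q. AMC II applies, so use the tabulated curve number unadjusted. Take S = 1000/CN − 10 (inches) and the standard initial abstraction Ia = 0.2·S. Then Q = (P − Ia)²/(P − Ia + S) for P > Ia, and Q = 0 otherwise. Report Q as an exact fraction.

Q = 5257849/1265135 in ≈ 4.156 in

AMC II — tabulated CN = 89 applies directly.
Max retention: S = 1000/89 − 10 = 110/89 in (≈ 1.236 in)
Ia = 0.2·(110/89) = 22/89 in ≈ 0.247 in
Since P=5.400 > Ia=0.247: effective rainfall P−Ia = 2293/445 in
Q: (2293/445)² ÷ (2843/445) = 5257849/1265135 in (≈ 4.156 in)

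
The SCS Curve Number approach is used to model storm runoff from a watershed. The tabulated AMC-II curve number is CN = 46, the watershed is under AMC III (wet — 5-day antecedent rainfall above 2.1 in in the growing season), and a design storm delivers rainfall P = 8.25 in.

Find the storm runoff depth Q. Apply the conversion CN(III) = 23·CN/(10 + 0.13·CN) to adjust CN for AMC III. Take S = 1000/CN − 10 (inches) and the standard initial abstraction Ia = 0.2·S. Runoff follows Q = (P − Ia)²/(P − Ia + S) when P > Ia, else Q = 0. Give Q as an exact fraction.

CN(III) from CN(II)=46: (23·46)/(10 + 0.13·46) = 52900/799 ≈ 66.208
Retention S: 1000/CN − 10 with CN=66.208 → S = 2700/529 ≈ 5.104 in
Initial abstraction Ia = S/5 = (2700/529)/5 = 540/529 ≈ 1.021 in
Excess rainfall: 8.250 − 1.021 = 7.229 in; P > Ia so Q > 0
Q = (15297/2116)²/((15297/2116) + 2700/529) = (233998209/4477456)/(26097/2116) = 77999403/18407084 in ≈ 4.237 in

Q = 77999403/18407084 in ≈ 4.237 in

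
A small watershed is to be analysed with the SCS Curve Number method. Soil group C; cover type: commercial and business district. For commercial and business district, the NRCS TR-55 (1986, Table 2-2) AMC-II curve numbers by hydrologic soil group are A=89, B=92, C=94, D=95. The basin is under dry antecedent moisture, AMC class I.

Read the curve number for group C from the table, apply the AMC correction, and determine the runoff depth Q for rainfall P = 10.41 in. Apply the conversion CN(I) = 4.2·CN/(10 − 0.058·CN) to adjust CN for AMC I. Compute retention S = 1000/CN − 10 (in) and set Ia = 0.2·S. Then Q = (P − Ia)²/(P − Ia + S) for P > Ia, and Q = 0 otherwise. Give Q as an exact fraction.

NRCS table: commercial and business district, soil group C → CN(II) = 94
CN(I) from CN(II)=94: (4.2·94)/(10 − 0.058·94) = 32900/379 ≈ 86.807
Max retention: S = 1000/(32900/379) − 10 = 500/329 in (≈ 1.520 in)
Ia = 0.2S: 0.2·1.520 = 0.304 in (exactly 100/329)
P − Ia = 10.410 − 0.304 = 332489/32900 ≈ 10.106 in (> 0, runoff occurs)
Runoff Q = (P−Ia)²/(P−Ia+S) = (10.106)²/(10.106+1.520) = 110548935121/12583888100 ≈ 8.785 in

Q = 110548935121/12583888100 in ≈ 8.785 in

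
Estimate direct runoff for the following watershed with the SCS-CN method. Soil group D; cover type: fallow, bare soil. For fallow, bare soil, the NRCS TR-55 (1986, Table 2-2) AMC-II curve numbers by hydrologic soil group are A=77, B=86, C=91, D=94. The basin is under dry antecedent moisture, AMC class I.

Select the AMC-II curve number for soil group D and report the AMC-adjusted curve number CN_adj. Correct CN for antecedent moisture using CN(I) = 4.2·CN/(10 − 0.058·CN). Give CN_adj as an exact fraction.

CN_adj = 32900/379 ≈ 86.807

NRCS table: fallow, bare soil, soil group D → CN(II) = 94
Dry (AMC I): CN(I) = 4.2·94/(10 − 0.058·94) = (1974/5)/(1137/250) = 32900/379 ≈ 86.807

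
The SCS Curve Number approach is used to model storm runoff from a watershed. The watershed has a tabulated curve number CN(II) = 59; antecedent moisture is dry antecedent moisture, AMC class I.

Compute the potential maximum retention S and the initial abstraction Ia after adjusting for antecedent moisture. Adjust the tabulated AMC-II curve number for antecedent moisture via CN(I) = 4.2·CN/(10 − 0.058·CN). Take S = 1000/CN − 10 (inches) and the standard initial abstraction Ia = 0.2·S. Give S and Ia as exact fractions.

Dry (AMC I): CN(I) = 4.2·59/(10 − 0.058·59) = (1239/5)/(3289/500) = 123900/3289 ≈ 37.671
Max retention: S = 1000/(123900/3289) − 10 = 20500/1239 in (≈ 16.546 in)
Initial abstraction Ia = S/5 = (20500/1239)/5 = 4100/1239 ≈ 3.309 in

S = 20500/1239 in ≈ 16.546 in; Ia = 4100/1239 in ≈ 3.309 in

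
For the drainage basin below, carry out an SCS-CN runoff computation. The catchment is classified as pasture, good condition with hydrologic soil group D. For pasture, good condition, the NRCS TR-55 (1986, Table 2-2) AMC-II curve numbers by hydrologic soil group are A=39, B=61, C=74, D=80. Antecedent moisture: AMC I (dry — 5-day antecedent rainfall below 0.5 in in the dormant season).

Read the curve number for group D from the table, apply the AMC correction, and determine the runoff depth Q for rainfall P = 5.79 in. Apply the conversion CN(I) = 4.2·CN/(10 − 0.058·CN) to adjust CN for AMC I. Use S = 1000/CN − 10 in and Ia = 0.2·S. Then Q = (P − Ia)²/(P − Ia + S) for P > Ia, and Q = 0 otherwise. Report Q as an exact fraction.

NRCS table: pasture, good condition, soil group D → CN(II) = 80
Dry (AMC I): CN(I) = 4.2·80/(10 − 0.058·80) = 336/(134/25) = 4200/67 ≈ 62.687
Retention S: 1000/CN − 10 with CN=62.687 → S = 125/21 ≈ 5.952 in
Ia = 0.2·(125/21) = 25/21 in ≈ 1.190 in
P − Ia = 5.790 − 1.190 = 9659/2100 ≈ 4.600 in (> 0, runoff occurs)
Runoff Q = (P−Ia)²/(P−Ia+S) = (4.600)²/(4.600+5.952) = 93296281/46533900 ≈ 2.005 in

Q = 93296281/46533900 in ≈ 2.005 in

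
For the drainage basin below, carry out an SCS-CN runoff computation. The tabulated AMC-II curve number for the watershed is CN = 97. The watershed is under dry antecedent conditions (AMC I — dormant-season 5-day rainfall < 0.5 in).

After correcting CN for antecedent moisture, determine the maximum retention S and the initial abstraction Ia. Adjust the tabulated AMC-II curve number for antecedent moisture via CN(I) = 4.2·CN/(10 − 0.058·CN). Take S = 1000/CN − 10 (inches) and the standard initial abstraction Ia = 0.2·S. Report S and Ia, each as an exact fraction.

Adjust CN=97 to AMC I: 4.2·97/(10 − 0.058·97) → (2037/5) ÷ (2187/500) = 67900/729 ≈ 93.141
S = 1000/(67900/729) − 10 = 500/679 in ≈ 0.736 in
Ia = 0.2·(500/679) = 100/679 in ≈ 0.147 in

S = 500/679 in ≈ 0.736 in; Ia = 100/679 in ≈ 0.147 in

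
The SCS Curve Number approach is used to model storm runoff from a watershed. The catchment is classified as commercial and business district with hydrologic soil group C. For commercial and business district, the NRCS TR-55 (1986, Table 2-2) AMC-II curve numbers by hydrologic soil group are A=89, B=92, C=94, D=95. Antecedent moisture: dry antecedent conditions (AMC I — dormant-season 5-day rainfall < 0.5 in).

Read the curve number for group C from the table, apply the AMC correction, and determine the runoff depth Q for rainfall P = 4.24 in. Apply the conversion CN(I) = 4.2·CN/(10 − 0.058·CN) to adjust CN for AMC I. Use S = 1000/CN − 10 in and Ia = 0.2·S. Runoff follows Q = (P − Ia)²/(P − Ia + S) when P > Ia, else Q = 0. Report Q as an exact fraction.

Q = 524037938/184544325 in ≈ 2.840 in

NRCS table: commercial and business district, soil group C → CN(II) = 94
Adjust CN=94 to AMC I: 4.2·94/(10 − 0.058·94) → (1974/5) ÷ (1137/250) = 32900/379 ≈ 86.807
Max retention: S = 1000/(32900/379) − 10 = 500/329 in (≈ 1.520 in)
Ia = 0.2·(500/329) = 100/329 in ≈ 0.304 in
Since P=4.240 > Ia=0.304: effective rainfall P−Ia = 32374/8225 in
Q = (32374/8225)²/((32374/8225) + 500/329) = (1048075876/67650625)/(44874/8225) = 524037938/184544325 in ≈ 2.840 in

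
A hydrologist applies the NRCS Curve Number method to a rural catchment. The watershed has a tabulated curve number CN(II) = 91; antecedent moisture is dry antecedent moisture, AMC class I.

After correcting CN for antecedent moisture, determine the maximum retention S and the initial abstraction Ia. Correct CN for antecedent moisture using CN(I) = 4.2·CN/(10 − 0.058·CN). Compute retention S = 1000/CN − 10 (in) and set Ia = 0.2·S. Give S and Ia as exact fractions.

S = 1500/637 in ≈ 2.355 in; Ia = 300/637 in ≈ 0.471 in

Adjust CN=91 to AMC I: 4.2·91/(10 − 0.058·91) → (1911/5) ÷ (2361/500) = 63700/787 ≈ 80.940
Max retention: S = 1000/(63700/787) − 10 = 1500/637 in (≈ 2.355 in)
Initial abstraction Ia = S/5 = (1500/637)/5 = 300/637 ≈ 0.471 in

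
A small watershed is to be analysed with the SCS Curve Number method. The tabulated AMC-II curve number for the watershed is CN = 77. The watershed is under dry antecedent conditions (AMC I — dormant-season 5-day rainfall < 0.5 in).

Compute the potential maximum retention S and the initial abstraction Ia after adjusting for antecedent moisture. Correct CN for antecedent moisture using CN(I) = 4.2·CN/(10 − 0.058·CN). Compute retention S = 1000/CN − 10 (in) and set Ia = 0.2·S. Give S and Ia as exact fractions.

CN(I) from CN(II)=77: (4.2·77)/(10 − 0.058·77) = 161700/2767 ≈ 58.439
S = 1000/(161700/2767) − 10 = 11500/1617 in ≈ 7.112 in
Initial abstraction Ia = S/5 = (11500/1617)/5 = 2300/1617 ≈ 1.422 in

S = 11500/1617 in ≈ 7.112 in; Ia = 2300/1617 in ≈ 1.422 in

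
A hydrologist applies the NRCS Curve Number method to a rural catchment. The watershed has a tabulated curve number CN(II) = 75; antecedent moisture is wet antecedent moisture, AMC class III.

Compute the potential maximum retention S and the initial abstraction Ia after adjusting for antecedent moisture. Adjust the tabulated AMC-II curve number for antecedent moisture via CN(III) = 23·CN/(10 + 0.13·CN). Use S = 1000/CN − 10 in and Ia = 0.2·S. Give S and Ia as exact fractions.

S = 100/69 in ≈ 1.449 in; Ia = 20/69 in ≈ 0.290 in

Wet (AMC III): CN(III) = 23·75/(10 + 0.13·75) = 1725/(79/4) = 6900/79 ≈ 87.342
Max retention: S = 1000/(6900/79) − 10 = 100/69 in (≈ 1.449 in)
Ia = 0.2·(100/69) = 20/69 in ≈ 0.290 in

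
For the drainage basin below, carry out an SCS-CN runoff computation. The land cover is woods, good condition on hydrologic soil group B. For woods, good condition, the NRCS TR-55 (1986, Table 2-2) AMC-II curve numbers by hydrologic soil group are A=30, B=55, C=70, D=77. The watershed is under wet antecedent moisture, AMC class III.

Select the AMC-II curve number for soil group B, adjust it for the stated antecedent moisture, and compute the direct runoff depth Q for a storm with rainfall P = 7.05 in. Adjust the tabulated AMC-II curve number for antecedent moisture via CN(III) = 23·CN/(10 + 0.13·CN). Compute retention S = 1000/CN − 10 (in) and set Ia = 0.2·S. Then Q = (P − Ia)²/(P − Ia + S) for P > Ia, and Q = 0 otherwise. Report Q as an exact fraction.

Q = 342892443/84456460 in ≈ 4.060 in

NRCS table: woods, good condition, soil group B → CN(II) = 55
Adjust CN=55 to AMC III: 23·55/(10 + 0.13·55) → 1265 ÷ (343/20) = 25300/343 ≈ 73.761
S = 1000/(25300/343) − 10 = 900/253 in ≈ 3.557 in
Initial abstraction Ia = S/5 = (900/253)/5 = 180/253 ≈ 0.711 in
Since P=7.050 > Ia=0.711: effective rainfall P−Ia = 32073/5060 in
Runoff Q = (P−Ia)²/(P−Ia+S) = (6.339)²/(6.339+3.557) = 342892443/84456460 ≈ 4.060 in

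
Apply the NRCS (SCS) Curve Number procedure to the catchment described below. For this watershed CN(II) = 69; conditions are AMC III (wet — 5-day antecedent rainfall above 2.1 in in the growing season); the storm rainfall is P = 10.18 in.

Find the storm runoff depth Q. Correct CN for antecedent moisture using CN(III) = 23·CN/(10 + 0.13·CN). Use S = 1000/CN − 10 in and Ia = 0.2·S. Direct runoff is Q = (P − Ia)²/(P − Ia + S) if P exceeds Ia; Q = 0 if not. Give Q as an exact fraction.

CN(III) from CN(II)=69: (23·69)/(10 + 0.13·69) = 158700/1897 ≈ 83.658
Max retention: S = 1000/(158700/1897) − 10 = 3100/1587 in (≈ 1.953 in)
Ia = 0.2·(3100/1587) = 620/1587 in ≈ 0.391 in
Since P=10.180 > Ia=0.391: effective rainfall P−Ia = 776783/79350 in
Q = (776783/79350)²/((776783/79350) + 3100/1587) = (603391829089/6296422500)/(931783/79350) = 603391829089/73936981050 in ≈ 8.161 in

Q = 603391829089/73936981050 in ≈ 8.161 in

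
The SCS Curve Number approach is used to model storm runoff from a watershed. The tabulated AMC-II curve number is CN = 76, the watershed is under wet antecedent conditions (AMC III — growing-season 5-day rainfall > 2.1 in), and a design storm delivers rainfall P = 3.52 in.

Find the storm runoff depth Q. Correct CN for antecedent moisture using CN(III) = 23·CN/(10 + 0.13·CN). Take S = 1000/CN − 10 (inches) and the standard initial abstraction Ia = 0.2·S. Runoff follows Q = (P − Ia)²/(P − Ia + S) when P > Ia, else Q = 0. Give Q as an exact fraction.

Wet (AMC III): CN(III) = 23·76/(10 + 0.13·76) = 1748/(497/25) = 43700/497 ≈ 87.928
Retention S: 1000/CN − 10 with CN=87.928 → S = 600/437 ≈ 1.373 in
Ia = 0.2·(600/437) = 120/437 in ≈ 0.275 in
Since P=3.520 > Ia=0.275: effective rainfall P−Ia = 35456/10925 in
Q: (35456/10925)² ÷ (50456/10925) = 157140992/68903975 in (≈ 2.281 in)

Q = 157140992/68903975 in ≈ 2.281 in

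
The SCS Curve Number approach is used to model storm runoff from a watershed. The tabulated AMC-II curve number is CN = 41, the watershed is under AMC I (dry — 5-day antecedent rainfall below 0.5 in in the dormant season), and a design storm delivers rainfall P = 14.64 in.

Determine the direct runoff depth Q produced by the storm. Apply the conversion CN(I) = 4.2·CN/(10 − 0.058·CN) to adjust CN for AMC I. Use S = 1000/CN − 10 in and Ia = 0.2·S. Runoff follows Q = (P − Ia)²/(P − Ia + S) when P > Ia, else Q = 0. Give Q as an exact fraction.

CN(I) from CN(II)=41: (4.2·41)/(10 − 0.058·41) = 86100/3811 ≈ 22.592
S = 1000/(86100/3811) − 10 = 29500/861 in ≈ 34.262 in
Initial abstraction Ia = S/5 = (29500/861)/5 = 5900/861 ≈ 6.852 in
P − Ia = 14.640 − 6.852 = 167626/21525 ≈ 7.788 in (> 0, runoff occurs)
Q = (167626/21525)²/((167626/21525) + 29500/861) = (28098475876/463325625)/(905126/21525) = 14049237938/9741418575 in ≈ 1.442 in

Q = 14049237938/9741418575 in ≈ 1.442 in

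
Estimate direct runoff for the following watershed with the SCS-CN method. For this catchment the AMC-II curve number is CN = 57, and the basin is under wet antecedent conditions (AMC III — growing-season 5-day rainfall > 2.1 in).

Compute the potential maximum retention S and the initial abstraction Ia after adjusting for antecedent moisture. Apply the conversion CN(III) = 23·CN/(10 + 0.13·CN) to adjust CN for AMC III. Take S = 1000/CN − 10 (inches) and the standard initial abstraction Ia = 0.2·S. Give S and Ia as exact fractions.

Wet (AMC III): CN(III) = 23·57/(10 + 0.13·57) = 1311/(1741/100) = 131100/1741 ≈ 75.302
Retention S: 1000/CN − 10 with CN=75.302 → S = 4300/1311 ≈ 3.280 in
Ia = 0.2S: 0.2·3.280 = 0.656 in (exactly 860/1311)

S = 4300/1311 in ≈ 3.280 in; Ia = 860/1311 in ≈ 0.656 in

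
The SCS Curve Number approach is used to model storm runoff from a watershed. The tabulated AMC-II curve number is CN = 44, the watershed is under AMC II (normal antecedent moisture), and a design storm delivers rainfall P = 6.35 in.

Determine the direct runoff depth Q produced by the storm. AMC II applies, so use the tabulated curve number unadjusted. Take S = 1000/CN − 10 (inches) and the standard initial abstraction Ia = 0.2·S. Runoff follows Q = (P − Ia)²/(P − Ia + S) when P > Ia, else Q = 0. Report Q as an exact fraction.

CN(II) = 44; AMC II needs no correction.
Retention S: 1000/CN − 10 with CN=44.000 → S = 140/11 ≈ 12.727 in
Ia = 0.2·(140/11) = 28/11 in ≈ 2.545 in
P − Ia = 6.350 − 2.545 = 837/220 ≈ 3.805 in (> 0, runoff occurs)
Runoff Q = (P−Ia)²/(P−Ia+S) = (3.805)²/(3.805+12.727) = 700569/800140 ≈ 0.876 in

Q = 700569/800140 in ≈ 0.876 in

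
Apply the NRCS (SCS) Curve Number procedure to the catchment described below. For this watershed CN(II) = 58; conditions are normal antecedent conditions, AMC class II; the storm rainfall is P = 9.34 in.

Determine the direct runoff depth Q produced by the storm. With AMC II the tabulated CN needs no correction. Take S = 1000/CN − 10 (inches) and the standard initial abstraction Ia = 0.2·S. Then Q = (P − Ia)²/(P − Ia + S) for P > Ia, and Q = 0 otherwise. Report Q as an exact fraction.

Q = 130942249/31817350 in ≈ 4.115 in

Average conditions: CN = 58 (no AMC adjustment).
Retention S: 1000/CN − 10 with CN=58.000 → S = 210/29 ≈ 7.241 in
Ia = 0.2S: 0.2·7.241 = 1.448 in (exactly 42/29)
P − Ia = 9.340 − 1.448 = 11443/1450 ≈ 7.892 in (> 0, runoff occurs)
Q = (11443/1450)²/((11443/1450) + 210/29) = (130942249/2102500)/(21943/1450) = 130942249/31817350 in ≈ 4.115 in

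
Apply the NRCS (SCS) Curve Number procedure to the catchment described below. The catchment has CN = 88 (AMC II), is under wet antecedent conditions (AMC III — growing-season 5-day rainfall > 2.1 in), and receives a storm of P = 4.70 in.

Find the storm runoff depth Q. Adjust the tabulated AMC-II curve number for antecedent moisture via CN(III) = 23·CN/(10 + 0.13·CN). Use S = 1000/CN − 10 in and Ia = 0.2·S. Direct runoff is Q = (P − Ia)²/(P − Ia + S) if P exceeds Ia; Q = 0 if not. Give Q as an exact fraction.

Adjust CN=88 to AMC III: 23·88/(10 + 0.13·88) → 2024 ÷ (536/25) = 6325/67 ≈ 94.403
Max retention: S = 1000/(6325/67) − 10 = 150/253 in (≈ 0.593 in)
Ia = 0.2S: 0.2·0.593 = 0.119 in (exactly 30/253)
Excess rainfall: 4.700 − 0.119 = 4.581 in; P > Ia so Q > 0
Q = (11591/2530)²/((11591/2530) + 150/253) = (134351281/6400900)/(13091/2530) = 134351281/33120230 in ≈ 4.056 in

Q = 134351281/33120230 in ≈ 4.056 in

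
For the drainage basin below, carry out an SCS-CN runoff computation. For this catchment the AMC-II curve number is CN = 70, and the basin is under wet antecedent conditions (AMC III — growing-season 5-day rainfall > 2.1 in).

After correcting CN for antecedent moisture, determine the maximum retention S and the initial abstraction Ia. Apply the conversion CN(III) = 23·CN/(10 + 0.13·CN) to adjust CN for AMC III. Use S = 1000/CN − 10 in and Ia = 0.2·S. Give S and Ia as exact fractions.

Adjust CN=70 to AMC III: 23·70/(10 + 0.13·70) → 1610 ÷ (191/10) = 16100/191 ≈ 84.293
Max retention: S = 1000/(16100/191) − 10 = 300/161 in (≈ 1.863 in)
Ia = 0.2S: 0.2·1.863 = 0.373 in (exactly 60/161)

S = 300/161 in ≈ 1.863 in; Ia = 60/161 in ≈ 0.373 in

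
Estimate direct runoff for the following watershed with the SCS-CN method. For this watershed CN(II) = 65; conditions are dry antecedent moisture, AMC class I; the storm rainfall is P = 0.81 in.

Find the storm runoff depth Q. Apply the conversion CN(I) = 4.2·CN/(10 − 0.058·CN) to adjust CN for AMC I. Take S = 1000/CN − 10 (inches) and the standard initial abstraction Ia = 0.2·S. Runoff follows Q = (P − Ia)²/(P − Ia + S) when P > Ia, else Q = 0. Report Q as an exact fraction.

CN(I) from CN(II)=65: (4.2·65)/(10 − 0.058·65) = 3900/89 ≈ 43.820
Max retention: S = 1000/(3900/89) − 10 = 500/39 in (≈ 12.821 in)
Initial abstraction Ia = S/5 = (500/39)/5 = 100/39 ≈ 2.564 in
P = 0.810 ≤ Ia = 2.564 in: entire storm abstracted, Q = 0.

Q = 0 in ≈ 0.000 in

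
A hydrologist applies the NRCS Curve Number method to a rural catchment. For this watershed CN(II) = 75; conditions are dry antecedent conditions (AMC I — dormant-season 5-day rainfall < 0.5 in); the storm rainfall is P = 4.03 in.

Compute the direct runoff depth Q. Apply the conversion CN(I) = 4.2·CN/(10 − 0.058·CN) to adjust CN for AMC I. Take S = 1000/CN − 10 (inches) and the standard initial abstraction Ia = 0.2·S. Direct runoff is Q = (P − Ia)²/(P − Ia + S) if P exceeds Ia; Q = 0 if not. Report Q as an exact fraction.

Adjust CN=75 to AMC I: 4.2·75/(10 − 0.058·75) → 315 ÷ (113/20) = 6300/113 ≈ 55.752
S = 1000/(6300/113) − 10 = 500/63 in ≈ 7.937 in
Ia = 0.2S: 0.2·7.937 = 1.587 in (exactly 100/63)
Excess rainfall: 4.030 − 1.587 = 2.443 in; P > Ia so Q > 0
Q: (15389/6300)² ÷ (65389/6300) = 236821321/411950700 in (≈ 0.575 in)

Q = 236821321/411950700 in ≈ 0.575 in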